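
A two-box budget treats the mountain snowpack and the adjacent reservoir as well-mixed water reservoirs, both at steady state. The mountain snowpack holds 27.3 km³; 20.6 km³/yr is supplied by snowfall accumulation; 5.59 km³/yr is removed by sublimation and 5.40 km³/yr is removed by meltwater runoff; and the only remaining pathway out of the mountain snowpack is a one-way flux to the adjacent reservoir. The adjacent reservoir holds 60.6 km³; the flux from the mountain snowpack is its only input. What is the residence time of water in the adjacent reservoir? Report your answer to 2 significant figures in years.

Balance the mountain snowpack: ΣF_in = 20.600 km³/yr.
Flux to the adjacent reservoir = ΣF_in − (5.59 + 5.40) = 9.6100 km³/yr.
At steady state the output of the adjacent reservoir equals its input, 9.6100 km³/yr.
τ = M / F = 60.6 / 9.6100 = 6.306 yr.

6.3 yr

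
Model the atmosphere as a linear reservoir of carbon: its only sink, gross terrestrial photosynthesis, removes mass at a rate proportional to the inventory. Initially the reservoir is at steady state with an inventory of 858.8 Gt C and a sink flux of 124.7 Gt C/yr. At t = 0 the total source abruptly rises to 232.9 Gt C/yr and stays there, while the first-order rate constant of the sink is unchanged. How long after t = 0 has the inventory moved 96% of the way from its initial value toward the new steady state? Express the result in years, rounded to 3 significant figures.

22.2 yr

τ = M₀/F₀ = 858.8/124.7 = 6.887 yr.
The remaining gap fraction is e^(−t/τ); 96% covered ⇒ e^(−t/τ) = 0.0400.
t = −τ ln(0.0400) = 6.887 × 3.219 = 22.17 yr.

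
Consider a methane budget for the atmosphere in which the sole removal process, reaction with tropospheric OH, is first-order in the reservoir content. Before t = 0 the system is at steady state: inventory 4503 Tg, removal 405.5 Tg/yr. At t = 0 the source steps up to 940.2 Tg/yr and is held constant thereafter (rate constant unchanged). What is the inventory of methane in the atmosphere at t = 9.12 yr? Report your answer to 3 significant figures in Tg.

τ = M₀/F₀ = 4503/405.5 = 11.10 yr; rate constant k = 1/τ.
New steady state M_∞ = F₁/k = F₁·τ = 940.2 × 11.10 = 10441 Tg.
M(t) = M_∞ + (M₀ − M_∞)·e^(−t/τ); t/τ = 9.12/11.10 = 0.8213, so e^(−t/τ) = 0.4399.
M(t) = 10441 − 5938 × 0.4399 = 7828.9 Tg.

7830 Tg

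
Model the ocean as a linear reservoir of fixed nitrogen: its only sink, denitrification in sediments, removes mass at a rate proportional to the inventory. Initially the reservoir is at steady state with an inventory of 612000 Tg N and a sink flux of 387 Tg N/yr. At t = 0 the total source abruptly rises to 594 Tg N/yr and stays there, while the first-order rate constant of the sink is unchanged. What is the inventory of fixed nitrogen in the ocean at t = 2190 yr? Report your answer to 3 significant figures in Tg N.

857000 Tg N

τ = M₀/F₀ = 612000/387 = 1581 yr; rate constant k = 1/τ.
New steady state M_∞ = F₁/k = F₁·τ = 594 × 1581 = 939350 Tg N.
M(t) = M_∞ + (M₀ − M_∞)·e^(−t/τ); t/τ = 2190/1581 = 1.385, so e^(−t/τ) = 0.2504.
M(t) = 939350 − 327300 × 0.2504 = 857390 Tg N.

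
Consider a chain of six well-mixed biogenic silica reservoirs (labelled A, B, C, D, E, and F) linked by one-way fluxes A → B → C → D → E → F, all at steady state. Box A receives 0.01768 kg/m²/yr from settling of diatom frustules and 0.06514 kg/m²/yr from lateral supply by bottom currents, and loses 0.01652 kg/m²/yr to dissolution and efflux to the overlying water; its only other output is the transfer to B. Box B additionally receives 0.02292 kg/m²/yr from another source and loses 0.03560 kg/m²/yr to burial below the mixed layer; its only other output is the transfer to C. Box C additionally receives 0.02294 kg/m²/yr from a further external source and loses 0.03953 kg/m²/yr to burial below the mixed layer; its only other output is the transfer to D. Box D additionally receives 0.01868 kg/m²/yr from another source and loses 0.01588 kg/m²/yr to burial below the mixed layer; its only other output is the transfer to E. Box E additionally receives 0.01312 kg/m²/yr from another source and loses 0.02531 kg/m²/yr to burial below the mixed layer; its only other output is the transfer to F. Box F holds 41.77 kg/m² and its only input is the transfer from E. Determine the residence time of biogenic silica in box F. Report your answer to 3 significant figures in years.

Box A: F(A→B) = (0.01768 + 0.06514) − 0.01652 = 0.066300 kg/m²/yr.
Box B: F(B→C) = (0.066300 + 0.02292) − 0.03560 = 0.053620 kg/m²/yr.
Box C: F(C→D) = (0.053620 + 0.02294) − 0.03953 = 0.037030 kg/m²/yr.
Box D: F(D→E) = (0.037030 + 0.01868) − 0.01588 = 0.039830 kg/m²/yr.
Box E: F(E→F) = (0.039830 + 0.01312) − 0.02531 = 0.027640 kg/m²/yr.
Box F throughput = its input = 0.027640 kg/m²/yr; τ = 41.77 / 0.027640 = 1511 yr.

1510 yr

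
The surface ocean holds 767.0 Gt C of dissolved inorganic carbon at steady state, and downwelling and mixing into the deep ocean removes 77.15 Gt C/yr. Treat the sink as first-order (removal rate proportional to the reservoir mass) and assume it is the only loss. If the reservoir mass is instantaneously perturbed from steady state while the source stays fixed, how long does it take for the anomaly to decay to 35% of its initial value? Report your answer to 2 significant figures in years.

For a linear reservoir the anomaly decays as exp(−t/τ) with τ = M/F = 767.0/77.15 = 9.942 yr.
exp(−t/τ) = 0.35 ⇒ t = −τ ln(0.35) = 9.942 × 1.050 = 10.44 yr.

10 yr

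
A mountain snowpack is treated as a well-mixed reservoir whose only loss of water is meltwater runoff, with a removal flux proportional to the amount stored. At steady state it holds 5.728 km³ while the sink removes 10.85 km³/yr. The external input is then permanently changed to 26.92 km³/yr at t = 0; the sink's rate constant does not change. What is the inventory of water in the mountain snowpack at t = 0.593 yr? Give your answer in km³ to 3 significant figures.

11.5 km³

τ = M₀/F₀ = 5.728/10.85 = 0.5279 yr; rate constant k = 1/τ.
New steady state M_∞ = F₁/k = F₁·τ = 26.92 × 0.5279 = 14.212 km³.
M(t) = M_∞ + (M₀ − M_∞)·e^(−t/τ); t/τ = 0.593/0.5279 = 1.123, so e^(−t/τ) = 0.3252.
M(t) = 14.212 − 8.484 × 0.3252 = 11.453 km³.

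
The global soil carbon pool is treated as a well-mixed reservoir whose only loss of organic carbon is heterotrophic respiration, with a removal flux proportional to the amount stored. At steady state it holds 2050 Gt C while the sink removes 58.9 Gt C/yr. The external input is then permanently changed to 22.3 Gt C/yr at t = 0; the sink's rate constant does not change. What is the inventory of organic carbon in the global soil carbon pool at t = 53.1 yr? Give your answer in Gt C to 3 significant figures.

1050 Gt C

The sink rate constant is k = F₀/M₀ = 58.9/2050 = 0.02873 yr⁻¹.
Solving dM/dt = F₁ − kM with M(0) = M₀ gives M(t) = F₁/k + (M₀ − F₁/k)·e^(−kt).
F₁/k = 22.3/0.02873 = 776.15 Gt C; kt = 0.02873 × 53.1 = 1.526, e^(−kt) = 0.2175.
M(53.1) = 776.15 + (2050 − 776.15) × 0.2175 = 776.15 + 277.0 = 1053.2 Gt C.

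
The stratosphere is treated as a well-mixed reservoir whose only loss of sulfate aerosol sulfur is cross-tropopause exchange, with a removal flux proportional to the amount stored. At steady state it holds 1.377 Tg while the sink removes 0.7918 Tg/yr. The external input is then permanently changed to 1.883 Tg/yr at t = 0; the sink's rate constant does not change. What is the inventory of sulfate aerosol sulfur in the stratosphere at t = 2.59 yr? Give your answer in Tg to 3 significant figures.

2.85 Tg

The sink rate constant is k = F₀/M₀ = 0.7918/1.377 = 0.5750 yr⁻¹.
Solving dM/dt = F₁ − kM with M(0) = M₀ gives M(t) = F₁/k + (M₀ − F₁/k)·e^(−kt).
F₁/k = 1.883/0.5750 = 3.2747 Tg; kt = 0.5750 × 2.59 = 1.489, e^(−kt) = 0.2255.
M(2.59) = 3.2747 + (1.377 − 3.2747) × 0.2255 = 3.2747 − 0.4280 = 2.8467 Tg.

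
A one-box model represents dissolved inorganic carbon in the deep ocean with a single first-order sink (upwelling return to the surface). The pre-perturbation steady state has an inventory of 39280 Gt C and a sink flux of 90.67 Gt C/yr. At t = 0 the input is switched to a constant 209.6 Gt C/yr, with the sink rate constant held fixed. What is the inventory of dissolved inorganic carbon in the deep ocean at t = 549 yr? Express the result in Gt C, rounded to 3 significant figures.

76300 Gt C

The sink rate constant is k = F₀/M₀ = 90.67/39280 = 0.002308 yr⁻¹.
Solving dM/dt = F₁ − kM with M(0) = M₀ gives M(t) = F₁/k + (M₀ − F₁/k)·e^(−kt).
F₁/k = 209.6/0.002308 = 90803 Gt C; kt = 0.002308 × 549 = 1.267, e^(−kt) = 0.2816.
M(549) = 90803 + (39280 − 90803) × 0.2816 = 90803 − 14510 = 76294 Gt C.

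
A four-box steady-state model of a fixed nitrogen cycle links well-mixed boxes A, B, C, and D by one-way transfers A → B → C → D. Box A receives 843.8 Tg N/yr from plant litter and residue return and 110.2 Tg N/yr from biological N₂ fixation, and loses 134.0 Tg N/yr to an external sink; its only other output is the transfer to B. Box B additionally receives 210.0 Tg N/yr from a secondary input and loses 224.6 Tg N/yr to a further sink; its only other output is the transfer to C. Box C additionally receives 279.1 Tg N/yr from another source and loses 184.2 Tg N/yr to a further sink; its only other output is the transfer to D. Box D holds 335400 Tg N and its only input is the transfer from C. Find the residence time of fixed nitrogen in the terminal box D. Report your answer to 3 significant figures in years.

Box A: F(A→B) = (843.8 + 110.2) − 134.0 = 820.00 Tg N/yr.
Box B: F(B→C) = (820.00 + 210.0) − 224.6 = 805.40 Tg N/yr.
Box C: F(C→D) = (805.40 + 279.1) − 184.2 = 900.30 Tg N/yr.
Box D throughput = its input = 900.30 Tg N/yr; τ = 335400 / 900.30 = 372.5 yr.

373 yr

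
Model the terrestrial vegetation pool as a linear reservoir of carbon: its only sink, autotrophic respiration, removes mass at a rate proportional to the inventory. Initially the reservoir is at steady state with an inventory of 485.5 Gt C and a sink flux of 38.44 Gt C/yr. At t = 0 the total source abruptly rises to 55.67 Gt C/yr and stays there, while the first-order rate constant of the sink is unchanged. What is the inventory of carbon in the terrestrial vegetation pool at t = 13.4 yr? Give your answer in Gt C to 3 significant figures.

τ = M₀/F₀ = 485.5/38.44 = 12.63 yr; rate constant k = 1/τ.
New steady state M_∞ = F₁/k = F₁·τ = 55.67 × 12.63 = 703.12 Gt C.
M(t) = M_∞ + (M₀ − M_∞)·e^(−t/τ); t/τ = 13.4/12.63 = 1.061, so e^(−t/τ) = 0.3461.
M(t) = 703.12 − 217.6 × 0.3461 = 627.79 Gt C.

628 Gt C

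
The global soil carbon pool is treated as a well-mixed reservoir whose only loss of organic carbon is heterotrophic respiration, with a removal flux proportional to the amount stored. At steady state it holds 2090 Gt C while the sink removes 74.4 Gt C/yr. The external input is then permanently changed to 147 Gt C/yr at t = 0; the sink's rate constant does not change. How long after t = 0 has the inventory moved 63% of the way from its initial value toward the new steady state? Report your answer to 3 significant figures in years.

τ = M₀/F₀ = 2090/74.4 = 28.09 yr.
The remaining gap fraction is e^(−t/τ); 63% covered ⇒ e^(−t/τ) = 0.370.
t = −τ ln(0.370) = 28.09 × 0.9943 = 27.93 yr.

27.9 yr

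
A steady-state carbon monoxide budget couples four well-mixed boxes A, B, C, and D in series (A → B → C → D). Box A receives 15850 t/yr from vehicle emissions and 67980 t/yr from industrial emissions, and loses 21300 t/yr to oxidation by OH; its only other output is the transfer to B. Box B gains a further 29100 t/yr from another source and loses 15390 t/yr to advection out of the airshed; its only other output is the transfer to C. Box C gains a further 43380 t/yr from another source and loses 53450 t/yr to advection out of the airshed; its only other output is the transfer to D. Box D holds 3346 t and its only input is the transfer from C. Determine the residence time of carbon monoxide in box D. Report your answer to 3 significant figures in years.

Box A: F(A→B) = (15850 + 67980) − 21300 = 62530 t/yr.
Box B: F(B→C) = (62530 + 29100) − 15390 = 76240 t/yr.
Box C: F(C→D) = (76240 + 43380) − 53450 = 66170 t/yr.
Box D throughput = its input = 66170 t/yr; τ = 3346 / 66170 = 0.05057 yr.

0.0506 yr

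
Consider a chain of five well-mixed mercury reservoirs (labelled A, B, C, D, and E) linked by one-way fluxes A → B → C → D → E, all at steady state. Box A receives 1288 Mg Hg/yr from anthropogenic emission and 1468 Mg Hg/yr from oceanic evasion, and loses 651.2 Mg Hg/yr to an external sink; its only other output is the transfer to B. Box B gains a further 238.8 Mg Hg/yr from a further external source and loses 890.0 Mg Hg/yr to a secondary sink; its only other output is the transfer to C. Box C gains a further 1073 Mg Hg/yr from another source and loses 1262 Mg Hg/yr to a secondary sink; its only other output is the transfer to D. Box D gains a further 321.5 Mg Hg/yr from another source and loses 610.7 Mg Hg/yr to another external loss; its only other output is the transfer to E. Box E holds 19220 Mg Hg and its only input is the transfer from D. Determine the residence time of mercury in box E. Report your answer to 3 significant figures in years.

Box A: F(A→B) = (1288 + 1468) − 651.2 = 2104.8 Mg Hg/yr.
Box B: F(B→C) = (2104.8 + 238.8) − 890.0 = 1453.6 Mg Hg/yr.
Box C: F(C→D) = (1453.6 + 1073) − 1262 = 1264.6 Mg Hg/yr.
Box D: F(D→E) = (1264.6 + 321.5) − 610.7 = 975.40 Mg Hg/yr.
Box E throughput = its input = 975.40 Mg Hg/yr; τ = 19220 / 975.40 = 19.70 yr.

19.7 yr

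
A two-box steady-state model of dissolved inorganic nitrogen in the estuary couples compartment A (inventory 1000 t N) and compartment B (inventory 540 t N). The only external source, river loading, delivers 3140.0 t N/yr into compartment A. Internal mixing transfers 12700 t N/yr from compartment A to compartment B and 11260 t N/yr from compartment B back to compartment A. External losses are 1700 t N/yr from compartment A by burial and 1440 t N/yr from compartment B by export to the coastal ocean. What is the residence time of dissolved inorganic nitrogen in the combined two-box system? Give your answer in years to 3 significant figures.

Treat the two boxes together as one reservoir: the mixing fluxes between them are internal recycling, so τ = ΣM / Σ(external losses).
M_total = 1000 + 540 = 1540.0 t N.
ΣF_external_out = 1700 + 1440 = 3140.0 t N/yr.
τ = M_total / ΣF_ext = 1540.0 / 3140.0 = 0.4904 yr.

0.490 yr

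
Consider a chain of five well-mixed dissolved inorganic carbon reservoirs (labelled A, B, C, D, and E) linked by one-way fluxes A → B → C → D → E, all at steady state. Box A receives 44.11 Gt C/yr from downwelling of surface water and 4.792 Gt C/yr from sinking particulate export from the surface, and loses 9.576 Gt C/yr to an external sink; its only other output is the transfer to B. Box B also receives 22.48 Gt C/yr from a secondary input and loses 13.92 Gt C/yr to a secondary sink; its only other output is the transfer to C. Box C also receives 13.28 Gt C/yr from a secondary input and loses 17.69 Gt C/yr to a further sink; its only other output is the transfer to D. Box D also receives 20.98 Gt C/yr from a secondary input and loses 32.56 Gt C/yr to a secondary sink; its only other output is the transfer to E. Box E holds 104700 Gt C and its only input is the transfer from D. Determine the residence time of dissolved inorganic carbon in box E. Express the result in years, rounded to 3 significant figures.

3280 yr

Box A: F(A→B) = (44.11 + 4.792) − 9.576 = 39.326 Gt C/yr.
Box B: F(B→C) = (39.326 + 22.48) − 13.92 = 47.886 Gt C/yr.
Box C: F(C→D) = (47.886 + 13.28) − 17.69 = 43.476 Gt C/yr.
Box D: F(D→E) = (43.476 + 20.98) − 32.56 = 31.896 Gt C/yr.
Box E throughput = its input = 31.896 Gt C/yr; τ = 104700 / 31.896 = 3283 yr.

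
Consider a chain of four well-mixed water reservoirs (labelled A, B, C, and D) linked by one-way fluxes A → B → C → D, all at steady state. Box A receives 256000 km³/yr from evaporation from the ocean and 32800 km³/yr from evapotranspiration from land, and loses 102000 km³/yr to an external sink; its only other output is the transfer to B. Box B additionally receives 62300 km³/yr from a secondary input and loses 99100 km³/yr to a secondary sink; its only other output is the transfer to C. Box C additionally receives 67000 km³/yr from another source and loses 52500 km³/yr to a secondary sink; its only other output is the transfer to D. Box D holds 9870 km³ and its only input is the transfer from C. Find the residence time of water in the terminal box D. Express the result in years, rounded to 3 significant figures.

Box A: F(A→B) = (256000 + 32800) − 102000 = 186800 km³/yr.
Box B: F(B→C) = (186800 + 62300) − 99100 = 150000 km³/yr.
Box C: F(C→D) = (150000 + 67000) − 52500 = 164500 km³/yr.
Box D throughput = its input = 164500 km³/yr; τ = 9870 / 164500 = 0.06000 yr.

0.0600 yr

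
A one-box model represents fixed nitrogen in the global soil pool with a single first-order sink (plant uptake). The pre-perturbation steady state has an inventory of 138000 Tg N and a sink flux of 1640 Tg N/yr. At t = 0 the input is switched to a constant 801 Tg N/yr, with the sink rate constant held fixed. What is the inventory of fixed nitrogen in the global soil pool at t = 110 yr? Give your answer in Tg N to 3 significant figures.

τ = M₀/F₀ = 138000/1640 = 84.15 yr; rate constant k = 1/τ.
New steady state M_∞ = F₁/k = F₁·τ = 801 × 84.15 = 67401 Tg N.
M(t) = M_∞ + (M₀ − M_∞)·e^(−t/τ); t/τ = 110/84.15 = 1.307, so e^(−t/τ) = 0.2706.
M(t) = 67401 + 70600 × 0.2706 = 86503 Tg N.

86500 Tg N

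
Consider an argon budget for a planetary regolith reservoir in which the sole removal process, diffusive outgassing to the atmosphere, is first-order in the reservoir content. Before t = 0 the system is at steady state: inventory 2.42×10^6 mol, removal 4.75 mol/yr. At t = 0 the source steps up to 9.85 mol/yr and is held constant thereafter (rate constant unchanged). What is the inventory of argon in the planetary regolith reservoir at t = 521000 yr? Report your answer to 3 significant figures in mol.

Residence time τ = M₀/F₀ = 509500 yr. The eventual steady state is M_∞ = M₀·(F₁/F₀) = 2.42×10^6 × 9.85/4.75 = 5.0183×10^6 mol.
The anomaly ΔM(t) = M(t) − M_∞ decays as ΔM₀·e^(−t/τ) with ΔM₀ = 2.42×10^6 − 5.0183×10^6 = −2.598×10^6 mol.
At t = 521000 yr, e^(−t/τ) = e^(−1.023) = 0.3596, so ΔM = −934500 mol and M = 5.0183×10^6 − 934500 = 4.0838×10^6 mol.

4.08×10^6 mol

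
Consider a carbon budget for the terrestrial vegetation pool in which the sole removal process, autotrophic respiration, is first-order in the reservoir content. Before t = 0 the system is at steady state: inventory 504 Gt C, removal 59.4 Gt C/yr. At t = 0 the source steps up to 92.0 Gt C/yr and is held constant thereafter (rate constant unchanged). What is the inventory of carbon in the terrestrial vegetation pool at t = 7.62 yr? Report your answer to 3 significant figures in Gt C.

668 Gt C

The sink rate constant is k = F₀/M₀ = 59.4/504 = 0.1179 yr⁻¹.
Solving dM/dt = F₁ − kM with M(0) = M₀ gives M(t) = F₁/k + (M₀ − F₁/k)·e^(−kt).
F₁/k = 92.0/0.1179 = 780.61 Gt C; kt = 0.1179 × 7.62 = 0.8981, e^(−kt) = 0.4074.
M(7.62) = 780.61 + (504 − 780.61) × 0.4074 = 780.61 − 112.7 = 667.93 Gt C.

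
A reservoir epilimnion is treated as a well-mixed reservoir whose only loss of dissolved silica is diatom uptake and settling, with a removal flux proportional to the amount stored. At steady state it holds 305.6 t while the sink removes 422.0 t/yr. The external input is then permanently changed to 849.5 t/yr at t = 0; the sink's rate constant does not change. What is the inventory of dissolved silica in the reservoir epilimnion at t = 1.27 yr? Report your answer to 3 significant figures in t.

Residence time τ = M₀/F₀ = 0.7242 yr. The eventual steady state is M_∞ = M₀·(F₁/F₀) = 305.6 × 849.5/422.0 = 615.18 t.
The anomaly ΔM(t) = M(t) − M_∞ decays as ΔM₀·e^(−t/τ) with ΔM₀ = 305.6 − 615.18 = −309.6 t.
At t = 1.27 yr, e^(−t/τ) = e^(−1.754) = 0.1731, so ΔM = −53.60 t and M = 615.18 − 53.60 = 561.59 t.

562 t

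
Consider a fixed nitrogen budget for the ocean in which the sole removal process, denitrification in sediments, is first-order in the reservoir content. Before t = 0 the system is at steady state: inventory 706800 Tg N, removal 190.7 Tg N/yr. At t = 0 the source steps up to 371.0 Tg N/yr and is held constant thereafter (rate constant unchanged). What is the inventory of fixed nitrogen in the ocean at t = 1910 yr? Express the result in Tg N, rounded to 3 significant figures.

The sink rate constant is k = F₀/M₀ = 190.7/706800 = 0.0002698 yr⁻¹.
Solving dM/dt = F₁ − kM with M(0) = M₀ gives M(t) = F₁/k + (M₀ − F₁/k)·e^(−kt).
F₁/k = 371.0/0.0002698 = 1.3751×10^6 Tg N; kt = 0.0002698 × 1910 = 0.5153, e^(−kt) = 0.5973.
M(1910) = 1.3751×10^6 + (706800 − 1.3751×10^6) × 0.5973 = 1.3751×10^6 − 399100 = 975900 Tg N.

976000 Tg N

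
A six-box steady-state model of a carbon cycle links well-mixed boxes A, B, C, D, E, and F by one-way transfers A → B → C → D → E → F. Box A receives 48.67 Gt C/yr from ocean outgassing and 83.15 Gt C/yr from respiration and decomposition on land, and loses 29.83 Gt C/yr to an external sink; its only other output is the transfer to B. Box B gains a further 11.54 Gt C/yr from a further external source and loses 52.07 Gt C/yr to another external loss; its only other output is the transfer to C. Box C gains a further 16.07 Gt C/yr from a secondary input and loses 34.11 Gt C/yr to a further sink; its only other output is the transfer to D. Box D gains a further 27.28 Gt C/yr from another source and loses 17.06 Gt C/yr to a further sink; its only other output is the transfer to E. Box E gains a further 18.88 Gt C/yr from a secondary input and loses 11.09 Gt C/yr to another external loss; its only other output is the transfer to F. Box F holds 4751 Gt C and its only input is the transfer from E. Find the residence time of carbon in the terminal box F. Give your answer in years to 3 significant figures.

Box A: F(A→B) = (48.67 + 83.15) − 29.83 = 101.99 Gt C/yr.
Box B: F(B→C) = (101.99 + 11.54) − 52.07 = 61.460 Gt C/yr.
Box C: F(C→D) = (61.460 + 16.07) − 34.11 = 43.420 Gt C/yr.
Box D: F(D→E) = (43.420 + 27.28) − 17.06 = 53.640 Gt C/yr.
Box E: F(E→F) = (53.640 + 18.88) − 11.09 = 61.430 Gt C/yr.
Box F throughput = its input = 61.430 Gt C/yr; τ = 4751 / 61.430 = 77.34 yr.

77.3 yr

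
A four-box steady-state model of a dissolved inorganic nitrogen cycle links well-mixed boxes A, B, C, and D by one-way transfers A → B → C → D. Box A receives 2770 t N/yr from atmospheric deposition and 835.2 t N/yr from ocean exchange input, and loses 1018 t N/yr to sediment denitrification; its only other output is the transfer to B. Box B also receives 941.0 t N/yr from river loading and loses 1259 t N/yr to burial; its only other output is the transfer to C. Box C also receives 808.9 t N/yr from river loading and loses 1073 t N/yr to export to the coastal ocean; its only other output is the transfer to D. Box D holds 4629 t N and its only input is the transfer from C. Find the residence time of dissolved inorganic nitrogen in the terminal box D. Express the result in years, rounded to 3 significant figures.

2.31 yr

Box A: F(A→B) = (2770 + 835.2) − 1018 = 2587.2 t N/yr.
Box B: F(B→C) = (2587.2 + 941.0) − 1259 = 2269.2 t N/yr.
Box C: F(C→D) = (2269.2 + 808.9) − 1073 = 2005.1 t N/yr.
Box D throughput = its input = 2005.1 t N/yr; τ = 4629 / 2005.1 = 2.309 yr.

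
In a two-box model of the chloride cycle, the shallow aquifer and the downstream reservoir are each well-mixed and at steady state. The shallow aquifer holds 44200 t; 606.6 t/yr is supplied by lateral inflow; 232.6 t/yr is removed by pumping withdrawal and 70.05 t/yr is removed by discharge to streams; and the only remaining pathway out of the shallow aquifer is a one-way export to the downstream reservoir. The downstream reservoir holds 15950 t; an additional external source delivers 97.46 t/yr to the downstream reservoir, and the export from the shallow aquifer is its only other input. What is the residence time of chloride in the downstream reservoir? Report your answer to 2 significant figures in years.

40 yr

Balance the shallow aquifer: ΣF_in = 606.60 t/yr.
Export to the downstream reservoir = ΣF_in − (232.6 + 70.05) = 303.95 t/yr.
Total input to the downstream reservoir = 303.95 + 97.46 = 401.41 t/yr; at steady state this equals its total output.
τ = M / F = 15950 / 401.41 = 39.73 yr.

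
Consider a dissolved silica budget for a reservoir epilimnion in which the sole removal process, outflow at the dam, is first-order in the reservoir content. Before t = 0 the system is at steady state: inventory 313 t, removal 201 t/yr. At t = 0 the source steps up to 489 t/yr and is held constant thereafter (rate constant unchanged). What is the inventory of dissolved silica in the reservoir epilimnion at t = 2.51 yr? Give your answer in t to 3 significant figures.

The sink rate constant is k = F₀/M₀ = 201/313 = 0.6422 yr⁻¹.
Solving dM/dt = F₁ − kM with M(0) = M₀ gives M(t) = F₁/k + (M₀ − F₁/k)·e^(−kt).
F₁/k = 489/0.6422 = 761.48 t; kt = 0.6422 × 2.51 = 1.612, e^(−kt) = 0.1995.
M(2.51) = 761.48 + (313 − 761.48) × 0.1995 = 761.48 − 89.48 = 672.00 t.

672 t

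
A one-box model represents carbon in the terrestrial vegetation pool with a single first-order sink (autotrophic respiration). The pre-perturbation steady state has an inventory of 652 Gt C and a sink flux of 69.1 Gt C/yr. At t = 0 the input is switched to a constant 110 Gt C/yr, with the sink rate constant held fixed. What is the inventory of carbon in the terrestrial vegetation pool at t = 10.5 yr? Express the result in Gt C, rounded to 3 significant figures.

τ = M₀/F₀ = 652/69.1 = 9.436 yr; rate constant k = 1/τ.
New steady state M_∞ = F₁/k = F₁·τ = 110 × 9.436 = 1037.9 Gt C.
M(t) = M_∞ + (M₀ − M_∞)·e^(−t/τ); t/τ = 10.5/9.436 = 1.113, so e^(−t/τ) = 0.3286.
M(t) = 1037.9 − 385.9 × 0.3286 = 911.09 Gt C.

911 Gt C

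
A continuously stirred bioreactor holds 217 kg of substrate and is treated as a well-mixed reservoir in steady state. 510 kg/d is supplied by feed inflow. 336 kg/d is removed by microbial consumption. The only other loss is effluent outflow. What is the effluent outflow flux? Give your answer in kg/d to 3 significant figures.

174 kg/d

At steady state ΣF_in = ΣF_out.
ΣF_in = 510.00 kg/d.
Effluent outflow flux = ΣF_in − (336) = 510.00 − 336.0 = 174.0 kg/d.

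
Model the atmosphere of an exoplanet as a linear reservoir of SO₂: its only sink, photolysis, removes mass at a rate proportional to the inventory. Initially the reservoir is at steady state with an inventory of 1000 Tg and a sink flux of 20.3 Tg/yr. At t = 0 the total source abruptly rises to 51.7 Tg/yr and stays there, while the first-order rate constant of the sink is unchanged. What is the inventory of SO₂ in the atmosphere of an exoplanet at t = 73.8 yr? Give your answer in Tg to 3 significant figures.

2200 Tg

τ = M₀/F₀ = 1000/20.3 = 49.26 yr; rate constant k = 1/τ.
New steady state M_∞ = F₁/k = F₁·τ = 51.7 × 49.26 = 2546.8 Tg.
M(t) = M_∞ + (M₀ − M_∞)·e^(−t/τ); t/τ = 73.8/49.26 = 1.498, so e^(−t/τ) = 0.2235.
M(t) = 2546.8 − 1547 × 0.2235 = 2201.0 Tg.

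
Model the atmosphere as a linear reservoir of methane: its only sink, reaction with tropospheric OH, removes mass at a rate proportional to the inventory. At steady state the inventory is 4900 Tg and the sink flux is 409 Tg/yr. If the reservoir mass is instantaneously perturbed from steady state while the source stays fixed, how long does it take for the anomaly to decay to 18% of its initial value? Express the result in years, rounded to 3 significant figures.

20.5 yr

For a linear reservoir the anomaly decays as exp(−t/τ) with τ = M/F = 4900/409 = 11.98 yr.
exp(−t/τ) = 0.18 ⇒ t = −τ ln(0.18) = 11.98 × 1.715 = 20.54 yr.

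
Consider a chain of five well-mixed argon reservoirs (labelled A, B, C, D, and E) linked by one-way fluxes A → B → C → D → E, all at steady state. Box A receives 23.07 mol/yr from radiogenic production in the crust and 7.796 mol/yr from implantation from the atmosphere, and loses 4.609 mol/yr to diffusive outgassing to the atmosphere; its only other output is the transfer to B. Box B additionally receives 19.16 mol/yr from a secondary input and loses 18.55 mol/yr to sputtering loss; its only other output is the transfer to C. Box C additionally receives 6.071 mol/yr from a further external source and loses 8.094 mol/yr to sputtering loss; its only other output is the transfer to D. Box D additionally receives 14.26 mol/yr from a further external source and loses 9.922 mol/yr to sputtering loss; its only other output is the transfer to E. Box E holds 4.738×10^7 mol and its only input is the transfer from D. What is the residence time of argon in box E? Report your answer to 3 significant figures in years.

Box A: F(A→B) = (23.07 + 7.796) − 4.609 = 26.257 mol/yr.
Box B: F(B→C) = (26.257 + 19.16) − 18.55 = 26.867 mol/yr.
Box C: F(C→D) = (26.867 + 6.071) − 8.094 = 24.844 mol/yr.
Box D: F(D→E) = (24.844 + 14.26) − 9.922 = 29.182 mol/yr.
Box E throughput = its input = 29.182 mol/yr; τ = 4.738×10^7 / 29.182 = 1.624×10^6 yr.

1.62×10^6 yr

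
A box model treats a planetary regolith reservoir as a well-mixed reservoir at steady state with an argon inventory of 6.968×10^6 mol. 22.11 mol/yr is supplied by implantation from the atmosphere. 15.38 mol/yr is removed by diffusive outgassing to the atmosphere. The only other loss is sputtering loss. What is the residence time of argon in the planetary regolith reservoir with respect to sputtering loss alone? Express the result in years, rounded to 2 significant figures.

1.0×10^6 yr

At steady state ΣF_in = ΣF_out.
ΣF_in = 22.110 mol/yr.
Sputtering loss flux = ΣF_in − (15.38) = 22.110 − 15.38 = 6.730 mol/yr.
τ = M / F = 6.968×10^6 / 6.730 = 1.035×10^6 yr.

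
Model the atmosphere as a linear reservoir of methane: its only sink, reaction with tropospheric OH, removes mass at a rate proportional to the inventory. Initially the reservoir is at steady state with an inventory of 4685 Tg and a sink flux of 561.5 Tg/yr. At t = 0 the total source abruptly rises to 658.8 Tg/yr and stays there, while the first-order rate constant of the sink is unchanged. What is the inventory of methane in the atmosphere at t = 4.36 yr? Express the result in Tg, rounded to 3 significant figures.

5020 Tg

τ = M₀/F₀ = 4685/561.5 = 8.344 yr; rate constant k = 1/τ.
New steady state M_∞ = F₁/k = F₁·τ = 658.8 × 8.344 = 5496.8 Tg.
M(t) = M_∞ + (M₀ − M_∞)·e^(−t/τ); t/τ = 4.36/8.344 = 0.5225, so e^(−t/τ) = 0.5930.
M(t) = 5496.8 − 811.8 × 0.5930 = 5015.4 Tg.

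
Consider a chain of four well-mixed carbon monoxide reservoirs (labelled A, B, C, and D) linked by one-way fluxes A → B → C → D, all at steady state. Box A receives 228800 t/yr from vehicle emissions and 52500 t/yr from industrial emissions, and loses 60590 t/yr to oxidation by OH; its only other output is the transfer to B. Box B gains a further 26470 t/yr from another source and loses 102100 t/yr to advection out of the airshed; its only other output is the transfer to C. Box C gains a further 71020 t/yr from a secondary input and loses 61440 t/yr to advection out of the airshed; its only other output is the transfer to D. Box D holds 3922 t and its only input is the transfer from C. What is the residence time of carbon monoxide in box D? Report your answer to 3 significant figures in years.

0.0254 yr

Box A: F(A→B) = (228800 + 52500) − 60590 = 220710 t/yr.
Box B: F(B→C) = (220710 + 26470) − 102100 = 145080 t/yr.
Box C: F(C→D) = (145080 + 71020) − 61440 = 154660 t/yr.
Box D throughput = its input = 154660 t/yr; τ = 3922 / 154660 = 0.02536 yr.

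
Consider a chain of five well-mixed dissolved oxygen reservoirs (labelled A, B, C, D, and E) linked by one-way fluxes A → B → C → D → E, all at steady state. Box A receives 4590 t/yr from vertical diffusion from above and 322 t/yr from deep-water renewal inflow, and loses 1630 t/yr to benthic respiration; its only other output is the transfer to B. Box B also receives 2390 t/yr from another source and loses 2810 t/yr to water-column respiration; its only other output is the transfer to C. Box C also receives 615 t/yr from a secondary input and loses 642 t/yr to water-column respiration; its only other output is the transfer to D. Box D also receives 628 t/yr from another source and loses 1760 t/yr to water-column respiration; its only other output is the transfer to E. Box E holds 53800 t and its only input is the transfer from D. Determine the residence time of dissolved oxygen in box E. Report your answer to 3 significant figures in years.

Box A: F(A→B) = (4590 + 322) − 1630 = 3282.0 t/yr.
Box B: F(B→C) = (3282.0 + 2390) − 2810 = 2862.0 t/yr.
Box C: F(C→D) = (2862.0 + 615) − 642 = 2835.0 t/yr.
Box D: F(D→E) = (2835.0 + 628) − 1760 = 1703.0 t/yr.
Box E throughput = its input = 1703.0 t/yr; τ = 53800 / 1703.0 = 31.59 yr.

31.6 yr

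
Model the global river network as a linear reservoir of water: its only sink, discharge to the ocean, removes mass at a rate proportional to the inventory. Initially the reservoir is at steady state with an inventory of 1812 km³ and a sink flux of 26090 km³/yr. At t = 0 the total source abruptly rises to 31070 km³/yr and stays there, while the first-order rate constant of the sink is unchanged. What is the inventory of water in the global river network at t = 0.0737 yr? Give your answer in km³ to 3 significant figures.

2040 km³

τ = M₀/F₀ = 1812/26090 = 0.06945 yr; rate constant k = 1/τ.
New steady state M_∞ = F₁/k = F₁·τ = 31070 × 0.06945 = 2157.9 km³.
M(t) = M_∞ + (M₀ − M_∞)·e^(−t/τ); t/τ = 0.0737/0.06945 = 1.061, so e^(−t/τ) = 0.3461.
M(t) = 2157.9 − 345.9 × 0.3461 = 2038.2 km³.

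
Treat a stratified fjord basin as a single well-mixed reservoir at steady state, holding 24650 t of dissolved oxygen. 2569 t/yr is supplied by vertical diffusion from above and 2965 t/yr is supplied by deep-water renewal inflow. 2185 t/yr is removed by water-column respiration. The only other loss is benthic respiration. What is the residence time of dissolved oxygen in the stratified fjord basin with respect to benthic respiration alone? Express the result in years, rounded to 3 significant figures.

At steady state ΣF_in = ΣF_out.
ΣF_in = 2569 + 2965 = 5534.0 t/yr.
Benthic respiration flux = ΣF_in − (2185) = 5534.0 − 2185 = 3349 t/yr.
τ = M / F = 24650 / 3349 = 7.360 yr.

7.36 yr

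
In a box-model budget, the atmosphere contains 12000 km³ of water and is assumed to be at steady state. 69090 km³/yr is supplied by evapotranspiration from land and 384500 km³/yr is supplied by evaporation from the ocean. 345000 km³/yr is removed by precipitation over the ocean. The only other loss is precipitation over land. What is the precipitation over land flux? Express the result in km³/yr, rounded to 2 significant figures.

110000 km³/yr

At steady state ΣF_in = ΣF_out.
ΣF_in = 69090 + 384500 = 453590 km³/yr.
Precipitation over land flux = ΣF_in − (345000) = 453590 − 345000 = 108600 km³/yr.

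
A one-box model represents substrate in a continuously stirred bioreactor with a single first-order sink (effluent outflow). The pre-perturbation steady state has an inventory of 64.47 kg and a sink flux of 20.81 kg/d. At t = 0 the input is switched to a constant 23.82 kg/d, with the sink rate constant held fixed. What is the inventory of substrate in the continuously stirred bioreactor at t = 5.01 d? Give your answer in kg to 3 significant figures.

71.9 kg

τ = M₀/F₀ = 64.47/20.81 = 3.098 d; rate constant k = 1/τ.
New steady state M_∞ = F₁/k = F₁·τ = 23.82 × 3.098 = 73.795 kg.
M(t) = M_∞ + (M₀ − M_∞)·e^(−t/τ); t/τ = 5.01/3.098 = 1.617, so e^(−t/τ) = 0.1985.
M(t) = 73.795 − 9.325 × 0.1985 = 71.944 kg.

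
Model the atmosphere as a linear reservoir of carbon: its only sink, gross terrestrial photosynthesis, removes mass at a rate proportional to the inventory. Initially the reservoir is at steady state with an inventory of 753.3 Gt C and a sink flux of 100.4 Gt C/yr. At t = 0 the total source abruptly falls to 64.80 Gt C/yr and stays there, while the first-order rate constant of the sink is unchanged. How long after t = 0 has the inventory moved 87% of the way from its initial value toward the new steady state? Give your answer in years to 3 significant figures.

τ = M₀/F₀ = 753.3/100.4 = 7.503 yr.
The remaining gap fraction is e^(−t/τ); 87% covered ⇒ e^(−t/τ) = 0.130.
t = −τ ln(0.130) = 7.503 × 2.040 = 15.31 yr.

15.3 yr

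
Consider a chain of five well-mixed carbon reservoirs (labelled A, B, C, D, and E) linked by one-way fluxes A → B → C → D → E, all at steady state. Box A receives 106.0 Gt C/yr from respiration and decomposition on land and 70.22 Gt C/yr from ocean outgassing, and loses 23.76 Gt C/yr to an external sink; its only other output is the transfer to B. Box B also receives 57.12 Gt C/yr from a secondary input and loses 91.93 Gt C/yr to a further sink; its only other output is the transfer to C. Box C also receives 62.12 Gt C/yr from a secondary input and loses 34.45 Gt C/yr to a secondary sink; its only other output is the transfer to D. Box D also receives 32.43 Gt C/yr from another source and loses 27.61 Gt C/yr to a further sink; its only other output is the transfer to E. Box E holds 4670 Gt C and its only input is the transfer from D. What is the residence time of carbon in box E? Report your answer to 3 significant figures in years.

Box A: F(A→B) = (106.0 + 70.22) − 23.76 = 152.46 Gt C/yr.
Box B: F(B→C) = (152.46 + 57.12) − 91.93 = 117.65 Gt C/yr.
Box C: F(C→D) = (117.65 + 62.12) − 34.45 = 145.32 Gt C/yr.
Box D: F(D→E) = (145.32 + 32.43) − 27.61 = 150.14 Gt C/yr.
Box E throughput = its input = 150.14 Gt C/yr; τ = 4670 / 150.14 = 31.10 yr.

31.1 yr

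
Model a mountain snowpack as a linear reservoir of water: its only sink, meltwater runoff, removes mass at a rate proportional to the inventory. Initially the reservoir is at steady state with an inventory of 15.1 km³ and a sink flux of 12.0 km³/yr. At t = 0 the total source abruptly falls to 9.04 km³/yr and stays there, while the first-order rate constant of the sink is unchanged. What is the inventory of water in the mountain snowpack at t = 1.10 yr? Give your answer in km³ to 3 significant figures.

12.9 km³

τ = M₀/F₀ = 15.1/12.0 = 1.258 yr; rate constant k = 1/τ.
New steady state M_∞ = F₁/k = F₁·τ = 9.04 × 1.258 = 11.375 km³.
M(t) = M_∞ + (M₀ − M_∞)·e^(−t/τ); t/τ = 1.10/1.258 = 0.8742, so e^(−t/τ) = 0.4172.
M(t) = 11.375 + 3.725 × 0.4172 = 12.929 km³.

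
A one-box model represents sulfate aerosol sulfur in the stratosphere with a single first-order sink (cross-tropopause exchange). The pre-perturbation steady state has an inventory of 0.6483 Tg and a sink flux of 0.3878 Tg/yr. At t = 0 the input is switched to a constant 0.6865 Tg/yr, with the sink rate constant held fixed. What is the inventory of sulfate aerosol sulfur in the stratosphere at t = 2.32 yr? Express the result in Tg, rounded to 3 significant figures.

1.02 Tg

τ = M₀/F₀ = 0.6483/0.3878 = 1.672 yr; rate constant k = 1/τ.
New steady state M_∞ = F₁/k = F₁·τ = 0.6865 × 1.672 = 1.1476 Tg.
M(t) = M_∞ + (M₀ − M_∞)·e^(−t/τ); t/τ = 2.32/1.672 = 1.388, so e^(−t/τ) = 0.2496.
M(t) = 1.1476 − 0.4993 × 0.2496 = 1.0230 Tg.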